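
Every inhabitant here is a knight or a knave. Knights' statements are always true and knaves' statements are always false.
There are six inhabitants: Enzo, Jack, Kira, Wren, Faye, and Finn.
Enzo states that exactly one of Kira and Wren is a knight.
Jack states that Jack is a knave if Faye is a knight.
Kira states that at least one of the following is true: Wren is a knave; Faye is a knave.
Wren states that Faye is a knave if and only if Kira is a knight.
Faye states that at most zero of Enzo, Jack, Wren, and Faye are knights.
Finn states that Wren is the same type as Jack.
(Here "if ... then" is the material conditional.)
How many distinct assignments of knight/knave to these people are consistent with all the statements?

1

Consistent assignments:
  Enzo=knave, Jack=knight, Kira=knight, Wren=knight, Faye=knave, Finn=knight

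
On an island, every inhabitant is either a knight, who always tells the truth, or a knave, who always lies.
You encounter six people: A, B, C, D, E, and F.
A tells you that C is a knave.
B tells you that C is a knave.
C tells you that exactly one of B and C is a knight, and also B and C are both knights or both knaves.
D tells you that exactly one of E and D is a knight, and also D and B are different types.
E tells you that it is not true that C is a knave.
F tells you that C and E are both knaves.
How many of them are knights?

The unique consistent assignment is A=knight, B=knight, C=knave, D=knave, E=knave, F=knight.
That has 3 knights.

3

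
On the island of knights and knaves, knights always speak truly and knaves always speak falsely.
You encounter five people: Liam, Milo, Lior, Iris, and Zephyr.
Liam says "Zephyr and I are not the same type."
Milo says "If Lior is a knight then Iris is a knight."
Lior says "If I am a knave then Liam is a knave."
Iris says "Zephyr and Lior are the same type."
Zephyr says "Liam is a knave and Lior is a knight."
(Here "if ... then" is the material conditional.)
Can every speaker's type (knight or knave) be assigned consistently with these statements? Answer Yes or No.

Yes

One consistent assignment: Liam=knight, Milo=knight, Lior=knave, Iris=knight, Zephyr=knave.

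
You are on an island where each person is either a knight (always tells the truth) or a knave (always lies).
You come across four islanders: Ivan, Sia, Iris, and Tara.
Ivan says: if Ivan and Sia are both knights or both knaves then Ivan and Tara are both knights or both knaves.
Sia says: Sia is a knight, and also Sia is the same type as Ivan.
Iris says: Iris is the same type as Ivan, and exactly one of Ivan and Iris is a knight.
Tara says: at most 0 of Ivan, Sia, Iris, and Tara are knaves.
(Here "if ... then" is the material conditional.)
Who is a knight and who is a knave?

Knights: Ivan. Knaves: Sia, Iris, and Tara.

Ivan (knight): "if Ivan and Sia are both knights or both knaves then Ivan and Tara are both knights or both knaves" — true. ✓
Sia is a knave, and the claim "Sia is a knight, and also Sia is the same type as Ivan" is indeed false.
Iris is a knave; "Iris is the same type as Ivan, and exactly one of Ivan and Iris is a knight" is false, as required.
Tara is a knave, so "at most 0 of Ivan, Sia, Iris, and Tara are knaves" must be false — and it is.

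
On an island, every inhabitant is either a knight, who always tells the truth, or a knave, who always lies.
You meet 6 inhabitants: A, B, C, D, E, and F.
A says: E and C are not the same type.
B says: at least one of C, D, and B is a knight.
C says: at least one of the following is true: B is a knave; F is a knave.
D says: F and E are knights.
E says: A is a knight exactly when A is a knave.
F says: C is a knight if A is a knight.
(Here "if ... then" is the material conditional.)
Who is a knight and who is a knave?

A is a knave, so "E and C are not the same type" must be false — and it is.
As a knight, B's statement "at least one of C, D, and B is a knight" should be true; it is.
C (knave): "at least one of the following is true: B is a knave; F is a knave" — false. ✓
D (knave): "F and E are knights" — false. ✓
E is a knave, and the claim "A is a knight exactly when A is a knave" is indeed false.
F (knight): "C is a knight if A is a knight" — true. ✓

Knights: B and F. Knaves: A, C, D, and E.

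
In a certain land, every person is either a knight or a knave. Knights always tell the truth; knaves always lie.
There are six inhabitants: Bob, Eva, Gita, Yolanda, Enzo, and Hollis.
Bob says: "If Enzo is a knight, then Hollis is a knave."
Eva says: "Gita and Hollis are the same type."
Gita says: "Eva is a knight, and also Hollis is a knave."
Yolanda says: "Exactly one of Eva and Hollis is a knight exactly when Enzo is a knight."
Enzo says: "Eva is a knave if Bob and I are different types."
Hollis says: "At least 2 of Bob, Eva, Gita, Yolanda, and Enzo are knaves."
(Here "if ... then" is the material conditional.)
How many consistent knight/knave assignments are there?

1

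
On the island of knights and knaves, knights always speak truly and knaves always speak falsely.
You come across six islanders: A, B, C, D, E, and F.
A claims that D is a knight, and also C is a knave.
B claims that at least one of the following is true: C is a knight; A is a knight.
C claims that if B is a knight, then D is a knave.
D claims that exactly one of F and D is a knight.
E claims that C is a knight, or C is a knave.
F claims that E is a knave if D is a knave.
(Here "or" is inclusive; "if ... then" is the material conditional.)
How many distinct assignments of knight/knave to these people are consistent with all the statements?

1

Consistent assignments:
  A=knave, B=knight, C=knight, D=knave, E=knight, F=knave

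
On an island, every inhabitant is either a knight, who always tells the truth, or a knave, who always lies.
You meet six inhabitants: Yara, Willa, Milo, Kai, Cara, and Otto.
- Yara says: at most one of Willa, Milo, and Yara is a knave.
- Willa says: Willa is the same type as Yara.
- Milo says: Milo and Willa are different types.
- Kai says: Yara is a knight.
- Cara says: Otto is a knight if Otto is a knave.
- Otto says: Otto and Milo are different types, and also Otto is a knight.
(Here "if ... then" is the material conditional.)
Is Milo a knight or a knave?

Milo is a knight.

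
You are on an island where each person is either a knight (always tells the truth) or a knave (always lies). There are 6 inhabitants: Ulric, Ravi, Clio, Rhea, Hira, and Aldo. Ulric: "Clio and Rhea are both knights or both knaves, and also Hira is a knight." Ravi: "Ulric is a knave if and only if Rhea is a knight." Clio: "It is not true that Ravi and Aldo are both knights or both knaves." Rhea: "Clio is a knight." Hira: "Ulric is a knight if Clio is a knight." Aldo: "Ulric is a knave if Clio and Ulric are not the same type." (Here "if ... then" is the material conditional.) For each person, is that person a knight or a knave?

Knights: Ulric, Clio, Rhea, Hira, and Aldo. Knaves: Ravi.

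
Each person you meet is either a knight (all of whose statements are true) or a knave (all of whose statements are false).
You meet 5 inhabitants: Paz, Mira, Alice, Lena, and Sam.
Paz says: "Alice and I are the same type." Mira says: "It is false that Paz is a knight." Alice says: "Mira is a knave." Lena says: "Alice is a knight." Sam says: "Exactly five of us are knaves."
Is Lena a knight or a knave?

Consistent assignments: {Paz=knight, Mira=knave, Alice=knight, Lena=knight, Sam=knave}
In every consistent assignment, Lena is a knight.

Lena is a knight.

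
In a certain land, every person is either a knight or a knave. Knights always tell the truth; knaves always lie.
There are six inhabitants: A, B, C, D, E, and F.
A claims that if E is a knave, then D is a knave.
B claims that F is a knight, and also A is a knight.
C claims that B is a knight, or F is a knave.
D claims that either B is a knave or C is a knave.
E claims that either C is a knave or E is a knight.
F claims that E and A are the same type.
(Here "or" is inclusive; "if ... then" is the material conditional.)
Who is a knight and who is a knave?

A is a knight, B is a knight, C is a knight, D is a knave, E is a knight, and F is a knight.

Since A is a knight, "if E is a knave, then D is a knave" needs to be True, which holds.
Since B is a knight, "F is a knight, and also A is a knight" needs to be True, which holds.
C (knight): "B is a knight, or F is a knave" — True. ✓
Since D is a knave, "either B is a knave or C is a knave" needs to be False, which holds.
E is a knight, so "either C is a knave or E is a knight" must be True — and it is.
F (knight): "E and A are the same type" — True. ✓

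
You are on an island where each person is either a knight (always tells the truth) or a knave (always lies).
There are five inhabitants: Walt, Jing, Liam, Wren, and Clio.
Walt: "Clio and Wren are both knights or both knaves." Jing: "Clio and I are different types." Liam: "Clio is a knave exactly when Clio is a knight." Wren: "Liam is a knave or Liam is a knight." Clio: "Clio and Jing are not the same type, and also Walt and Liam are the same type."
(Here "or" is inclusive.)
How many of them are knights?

1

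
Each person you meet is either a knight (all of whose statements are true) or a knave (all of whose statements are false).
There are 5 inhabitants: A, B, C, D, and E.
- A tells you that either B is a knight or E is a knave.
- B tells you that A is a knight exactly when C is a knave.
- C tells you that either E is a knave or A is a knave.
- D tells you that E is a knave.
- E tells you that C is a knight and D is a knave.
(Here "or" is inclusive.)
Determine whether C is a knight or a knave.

C is a knight.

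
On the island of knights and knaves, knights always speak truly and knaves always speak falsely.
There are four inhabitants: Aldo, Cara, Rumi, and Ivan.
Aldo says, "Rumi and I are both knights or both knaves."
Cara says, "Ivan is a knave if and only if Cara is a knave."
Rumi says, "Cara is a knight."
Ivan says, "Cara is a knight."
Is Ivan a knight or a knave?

Ivan is a knight.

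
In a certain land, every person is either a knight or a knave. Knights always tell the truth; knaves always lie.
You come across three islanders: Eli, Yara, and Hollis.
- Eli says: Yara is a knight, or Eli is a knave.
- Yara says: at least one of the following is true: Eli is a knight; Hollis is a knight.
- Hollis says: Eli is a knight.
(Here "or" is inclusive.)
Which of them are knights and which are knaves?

Eli is a knight, Yara is a knight, and Hollis is a knight.

Suppose Eli is a knave. Then Eli's statement "Yara is a knight, or Eli is a knave" would have to be false. Checking the 4 ways to assign the others, none is consistent with every speaker.
(For instance, with Yara=knight, Hollis=knight, Eli's claim "Yara is a knight, or Eli is a knave" comes out true where it would need to be false.)
So Eli must be a knight, making "Yara is a knight, or Eli is a knave" true. Taking Eli=knight, Yara=knight, Hollis=knight, each remaining statement checks out:
  Yara (knight): "at least one of the following is true: Eli is a knight; Hollis is a knight" — true. ✓
  Hollis (knight): "Eli is a knight" — true. ✓
This is the unique consistent assignment.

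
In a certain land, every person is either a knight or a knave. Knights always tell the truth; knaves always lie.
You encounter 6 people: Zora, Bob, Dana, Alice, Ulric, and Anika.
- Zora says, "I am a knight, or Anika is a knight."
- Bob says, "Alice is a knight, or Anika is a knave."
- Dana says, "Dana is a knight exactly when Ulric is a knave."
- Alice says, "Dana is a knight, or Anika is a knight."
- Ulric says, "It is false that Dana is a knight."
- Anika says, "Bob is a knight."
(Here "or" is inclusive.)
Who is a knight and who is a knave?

Zora is a knight; "I am a knight, or Anika is a knight" is true, as required.
Bob is a knight; "Alice is a knight, or Anika is a knave" is true, as required.
Dana is a knight, and the claim "Dana is a knight exactly when Ulric is a knave" is indeed true.
Alice is a knight, and the claim "Dana is a knight, or Anika is a knight" is indeed true.
Ulric is a knave; "it is false that Dana is a knight" is False, as required.
Anika is a knight, and the claim "Bob is a knight" is indeed true.

Knights: Zora, Bob, Dana, Alice, and Anika. Knaves: Ulric.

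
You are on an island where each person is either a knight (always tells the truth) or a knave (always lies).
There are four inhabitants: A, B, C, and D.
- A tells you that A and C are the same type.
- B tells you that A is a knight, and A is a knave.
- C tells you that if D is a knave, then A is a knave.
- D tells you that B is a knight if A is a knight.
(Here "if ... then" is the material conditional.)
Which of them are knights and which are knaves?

A is a knave, so "A and C are the same type" must be false — and it is.
B is a knave, so "A is a knight, and A is a knave" must be false — and it is.
C is a knight, so "if D is a knave, then A is a knave" must be True — and it is.
D is a knight, so "B is a knight if A is a knight" must be True — and it is.

Knights: C and D. Knaves: A and B.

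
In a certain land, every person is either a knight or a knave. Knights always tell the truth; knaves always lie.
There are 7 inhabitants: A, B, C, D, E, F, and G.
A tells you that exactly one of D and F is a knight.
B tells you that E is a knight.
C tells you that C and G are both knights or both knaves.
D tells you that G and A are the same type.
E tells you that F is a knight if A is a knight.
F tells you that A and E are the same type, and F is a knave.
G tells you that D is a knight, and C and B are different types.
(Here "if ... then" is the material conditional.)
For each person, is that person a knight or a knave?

Knights: A, C, D, and G. Knaves: B, E, and F.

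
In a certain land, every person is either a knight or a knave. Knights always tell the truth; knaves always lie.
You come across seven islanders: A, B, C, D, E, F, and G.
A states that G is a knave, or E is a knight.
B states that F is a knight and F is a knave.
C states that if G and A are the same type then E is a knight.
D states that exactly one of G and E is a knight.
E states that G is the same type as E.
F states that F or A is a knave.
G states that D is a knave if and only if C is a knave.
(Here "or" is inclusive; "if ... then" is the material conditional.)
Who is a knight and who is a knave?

A is a knave, B is a knave, C is a knight, D is a knight, E is a knave, F is a knight, and G is a knight.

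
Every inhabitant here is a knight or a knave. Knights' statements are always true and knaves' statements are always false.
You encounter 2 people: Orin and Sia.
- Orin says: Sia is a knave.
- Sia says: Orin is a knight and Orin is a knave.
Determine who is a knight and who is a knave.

Orin is a knight and Sia is a knave.

Suppose Orin is a knave. Then Orin's statement "Sia is a knave" would have to be false. Checking the 2 ways to assign the others, none is consistent with every speaker.
(For instance, with Sia=knave, Orin's claim "Sia is a knave" comes out true where it would need to be false.)
So Orin must be a knight, making "Sia is a knave" true. Taking Orin=knight, Sia=knave, each remaining statement checks out:
  Sia (knave): "Orin is a knight and Orin is a knave" — false. ✓
This is the unique consistent assignment.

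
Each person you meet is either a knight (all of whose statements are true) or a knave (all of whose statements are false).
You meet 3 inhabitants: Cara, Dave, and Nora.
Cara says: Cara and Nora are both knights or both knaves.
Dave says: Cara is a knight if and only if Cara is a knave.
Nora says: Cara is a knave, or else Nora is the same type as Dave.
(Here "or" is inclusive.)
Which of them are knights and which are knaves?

Cara is a knave, Dave is a knave, and Nora is a knight.

Suppose Cara is a knight. Then Cara's statement "Cara and Nora are both knights or both knaves" would have to be true. Checking the 4 ways to assign the others, none is consistent with every speaker.
(For instance, with Dave=knave, Nora=knight, Nora's claim "Cara is a knave, or else Nora is the same type as Dave" comes out false where it would need to be true.)
So Cara must be a knave, making "Cara and Nora are both knights or both knaves" false. Taking Cara=knave, Dave=knave, Nora=knight, each remaining statement checks out:
  Dave (knave): "Cara is a knight if and only if Cara is a knave" — false. ✓
  Nora (knight): "Cara is a knave, or else Nora is the same type as Dave" — true. ✓
This is the unique consistent assignment.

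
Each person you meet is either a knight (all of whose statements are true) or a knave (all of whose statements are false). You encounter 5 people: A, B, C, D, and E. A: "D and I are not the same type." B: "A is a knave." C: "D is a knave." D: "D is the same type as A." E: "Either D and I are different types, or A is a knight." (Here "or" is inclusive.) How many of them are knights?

The unique consistent assignment is A=knight, B=knave, C=knight, D=knave, E=knight.
That has 3 knights.

3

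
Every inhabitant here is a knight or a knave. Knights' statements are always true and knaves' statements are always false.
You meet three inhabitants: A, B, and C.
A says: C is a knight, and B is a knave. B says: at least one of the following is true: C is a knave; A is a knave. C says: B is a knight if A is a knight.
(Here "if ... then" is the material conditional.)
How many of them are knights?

The unique consistent assignment is A=knave, B=knight, C=knight.
That has 2 knights.

2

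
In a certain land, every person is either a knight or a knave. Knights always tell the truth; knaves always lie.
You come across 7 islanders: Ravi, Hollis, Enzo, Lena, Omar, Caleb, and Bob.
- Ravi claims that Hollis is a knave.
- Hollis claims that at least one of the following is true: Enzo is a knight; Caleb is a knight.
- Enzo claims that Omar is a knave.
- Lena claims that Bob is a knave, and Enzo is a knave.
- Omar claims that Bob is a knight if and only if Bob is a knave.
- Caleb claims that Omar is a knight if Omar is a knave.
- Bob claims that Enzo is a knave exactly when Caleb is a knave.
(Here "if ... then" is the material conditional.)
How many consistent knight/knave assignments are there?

Consistent assignments:
  Ravi=knave, Hollis=knight, Enzo=knight, Lena=knave, Omar=knave, Caleb=knave, Bob=knave

1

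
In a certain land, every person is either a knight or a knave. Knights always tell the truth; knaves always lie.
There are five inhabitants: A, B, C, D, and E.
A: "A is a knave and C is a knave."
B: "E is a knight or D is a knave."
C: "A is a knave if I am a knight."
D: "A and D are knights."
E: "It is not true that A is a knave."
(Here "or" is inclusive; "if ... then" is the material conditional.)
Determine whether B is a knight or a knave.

B is a knight.

Consistent assignments: {A=knave, B=knight, C=knight, D=knave, E=knave}
In every consistent assignment, B is a knight.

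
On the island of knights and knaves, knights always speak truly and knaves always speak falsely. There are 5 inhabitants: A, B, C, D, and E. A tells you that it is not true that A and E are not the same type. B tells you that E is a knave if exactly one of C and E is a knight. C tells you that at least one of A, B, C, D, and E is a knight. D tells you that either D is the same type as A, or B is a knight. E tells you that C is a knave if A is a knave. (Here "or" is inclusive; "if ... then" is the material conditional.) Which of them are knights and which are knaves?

Suppose A is a knave. Then A's statement "it is not true that A and E are not the same type" would have to be false. Checking the 16 ways to assign the others, none is consistent with every speaker.
(For instance, with B=knight, C=knight, D=knight, E=knight, E's claim "C is a knave if A is a knave" comes out false where it would need to be true.)
So A must be a knight, making "it is not true that A and E are not the same type" true. Taking A=knight, B=knight, C=knight, D=knight, E=knight, each remaining statement checks out:
  B (knight): "E is a knave if exactly one of C and E is a knight" — true. ✓
  C (knight): "at least one of A, B, C, D, and E is a knight" — true. ✓
  D (knight): "either D is the same type as A, or B is a knight" — true. ✓
  E (knight): "C is a knave if A is a knave" — true. ✓
This is the unique consistent assignment.

A is a knight, B is a knight, C is a knight, D is a knight, and E is a knight.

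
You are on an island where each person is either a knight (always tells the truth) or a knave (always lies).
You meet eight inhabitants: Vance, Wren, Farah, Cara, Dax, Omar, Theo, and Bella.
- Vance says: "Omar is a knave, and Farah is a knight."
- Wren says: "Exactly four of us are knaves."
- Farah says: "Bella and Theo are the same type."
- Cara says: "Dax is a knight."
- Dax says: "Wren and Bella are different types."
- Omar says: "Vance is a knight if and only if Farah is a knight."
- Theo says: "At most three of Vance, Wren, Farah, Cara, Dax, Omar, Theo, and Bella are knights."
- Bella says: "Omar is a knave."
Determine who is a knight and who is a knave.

Vance is a knave, and the claim "Omar is a knave, and Farah is a knight" is indeed false.
As a knave, Wren's statement "exactly four of us are knaves" should be false; it is.
As a knave, Farah's statement "Bella and Theo are the same type" should be false; it is.
Cara is a knave; "Dax is a knight" is false, as required.
Since Dax is a knave, "Wren and Bella are different types" needs to be false, which holds.
Omar is a knight, so "Vance is a knight if and only if Farah is a knight" must be true — and it is.
Theo is a knight; "at most three of Vance, Wren, Farah, Cara, Dax, Omar, Theo, and Bella are knights" is true, as required.
Bella is a knave, and the claim "Omar is a knave" is indeed false.

Vance is a knave, Wren is a knave, Farah is a knave, Cara is a knave, Dax is a knave, Omar is a knight, Theo is a knight, and Bella is a knave.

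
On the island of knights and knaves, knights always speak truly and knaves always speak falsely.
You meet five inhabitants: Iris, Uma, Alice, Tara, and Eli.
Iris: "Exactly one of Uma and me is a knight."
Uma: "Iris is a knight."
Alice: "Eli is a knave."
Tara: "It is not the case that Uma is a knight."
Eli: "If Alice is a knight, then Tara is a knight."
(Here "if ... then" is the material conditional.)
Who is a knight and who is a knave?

Iris is a knave; "exactly one of Uma and me is a knight" is False, as required.
Uma is a knave, so "Iris is a knight" must be False — and it is.
As a knave, Alice's statement "Eli is a knave" should be False; it is.
As a knight, Tara's statement "it is not the case that Uma is a knight" should be True; it is.
Eli is a knight, and the claim "if Alice is a knight, then Tara is a knight" is indeed True.

Iris is a knave, Uma is a knave, Alice is a knave, Tara is a knight, and Eli is a knight.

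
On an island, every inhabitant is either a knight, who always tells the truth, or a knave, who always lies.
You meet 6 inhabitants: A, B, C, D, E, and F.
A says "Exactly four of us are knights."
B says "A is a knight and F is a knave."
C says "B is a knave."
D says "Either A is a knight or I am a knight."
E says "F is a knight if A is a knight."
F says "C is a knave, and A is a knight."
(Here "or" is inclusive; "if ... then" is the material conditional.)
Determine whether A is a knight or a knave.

A is a knave.

Consistent assignments: {A=knave, B=knave, C=knight, D=knight, E=knight, F=knave}; {A=knave, B=knave, C=knight, D=knave, E=knight, F=knave}
In every consistent assignment, A is a knave.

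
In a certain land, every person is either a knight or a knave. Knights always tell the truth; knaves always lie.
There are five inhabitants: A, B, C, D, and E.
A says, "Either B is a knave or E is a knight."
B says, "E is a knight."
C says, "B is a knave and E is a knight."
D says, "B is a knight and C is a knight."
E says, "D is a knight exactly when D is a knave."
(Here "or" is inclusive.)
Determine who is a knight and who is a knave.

A is a knight, B is a knave, C is a knave, D is a knave, and E is a knave.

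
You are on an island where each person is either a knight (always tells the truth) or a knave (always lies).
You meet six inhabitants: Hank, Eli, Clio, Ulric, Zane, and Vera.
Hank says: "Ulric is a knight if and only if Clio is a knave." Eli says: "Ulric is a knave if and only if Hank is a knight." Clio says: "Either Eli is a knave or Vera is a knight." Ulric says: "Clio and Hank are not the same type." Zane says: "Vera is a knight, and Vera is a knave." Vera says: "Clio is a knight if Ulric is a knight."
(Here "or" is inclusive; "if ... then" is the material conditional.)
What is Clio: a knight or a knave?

Clio is a knight.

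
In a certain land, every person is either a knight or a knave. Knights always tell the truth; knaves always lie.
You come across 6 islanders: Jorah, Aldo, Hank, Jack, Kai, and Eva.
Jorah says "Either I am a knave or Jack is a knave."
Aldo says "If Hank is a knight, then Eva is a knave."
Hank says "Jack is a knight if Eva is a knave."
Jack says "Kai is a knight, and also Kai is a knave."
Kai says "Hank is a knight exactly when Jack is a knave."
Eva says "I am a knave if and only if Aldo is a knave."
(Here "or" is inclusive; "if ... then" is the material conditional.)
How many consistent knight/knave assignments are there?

1

Consistent assignments:
  Jorah=knight, Aldo=knight, Hank=knave, Jack=knave, Kai=knave, Eva=knave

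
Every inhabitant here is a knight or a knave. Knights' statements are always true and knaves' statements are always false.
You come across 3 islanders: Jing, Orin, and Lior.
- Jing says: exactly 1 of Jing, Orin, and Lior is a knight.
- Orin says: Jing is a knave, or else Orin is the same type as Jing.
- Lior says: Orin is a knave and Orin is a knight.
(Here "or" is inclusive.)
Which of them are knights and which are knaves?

Jing is a knight, Orin is a knave, and Lior is a knave.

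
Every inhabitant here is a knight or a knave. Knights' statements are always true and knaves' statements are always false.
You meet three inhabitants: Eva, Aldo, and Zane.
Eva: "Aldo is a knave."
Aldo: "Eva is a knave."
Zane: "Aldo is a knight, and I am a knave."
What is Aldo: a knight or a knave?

Aldo is a knave.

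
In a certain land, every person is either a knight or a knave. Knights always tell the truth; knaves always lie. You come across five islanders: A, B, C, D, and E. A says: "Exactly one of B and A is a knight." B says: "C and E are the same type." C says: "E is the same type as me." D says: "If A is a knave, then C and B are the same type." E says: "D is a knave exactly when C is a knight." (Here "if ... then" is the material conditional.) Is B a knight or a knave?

Consistent assignments: {A=knight, B=knave, C=knave, D=knight, E=knight}; {A=knave, B=knave, C=knave, D=knight, E=knight}
In every consistent assignment, B is a knave.

B is a knave.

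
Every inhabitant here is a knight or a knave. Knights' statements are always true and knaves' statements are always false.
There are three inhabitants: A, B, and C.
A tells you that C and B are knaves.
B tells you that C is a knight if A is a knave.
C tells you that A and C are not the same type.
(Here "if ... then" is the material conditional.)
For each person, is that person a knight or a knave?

Knights: B and C. Knaves: A.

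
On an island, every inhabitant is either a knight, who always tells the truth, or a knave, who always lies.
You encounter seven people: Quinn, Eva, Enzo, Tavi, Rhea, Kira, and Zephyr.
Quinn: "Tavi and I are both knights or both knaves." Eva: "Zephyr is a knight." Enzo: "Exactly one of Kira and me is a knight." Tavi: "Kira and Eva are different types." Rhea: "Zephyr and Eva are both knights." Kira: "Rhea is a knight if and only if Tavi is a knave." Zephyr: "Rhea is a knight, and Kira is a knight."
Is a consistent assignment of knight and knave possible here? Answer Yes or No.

No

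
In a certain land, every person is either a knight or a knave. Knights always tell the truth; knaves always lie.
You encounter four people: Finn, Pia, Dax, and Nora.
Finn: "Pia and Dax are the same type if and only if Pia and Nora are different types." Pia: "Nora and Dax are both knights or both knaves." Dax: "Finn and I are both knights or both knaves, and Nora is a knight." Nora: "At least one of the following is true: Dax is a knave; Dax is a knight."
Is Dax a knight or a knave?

Dax is a knave.

Consistent assignments: {Finn=knight, Pia=knave, Dax=knave, Nora=knight}
In every consistent assignment, Dax is a knave.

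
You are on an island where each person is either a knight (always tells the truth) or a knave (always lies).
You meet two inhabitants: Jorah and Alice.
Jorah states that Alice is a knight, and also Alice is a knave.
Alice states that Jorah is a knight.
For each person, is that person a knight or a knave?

Knights: none. Knaves: Jorah and Alice.

Since Jorah is a knave, "Alice is a knight, and also Alice is a knave" needs to be false, which holds.
As a knave, Alice's statement "Jorah is a knight" should be false; it is.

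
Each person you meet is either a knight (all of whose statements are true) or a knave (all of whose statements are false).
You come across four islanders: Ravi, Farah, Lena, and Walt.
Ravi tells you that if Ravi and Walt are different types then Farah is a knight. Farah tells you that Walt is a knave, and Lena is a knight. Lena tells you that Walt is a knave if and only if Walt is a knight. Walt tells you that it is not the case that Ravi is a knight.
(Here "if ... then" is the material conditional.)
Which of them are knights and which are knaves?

Ravi is a knave; "if Ravi and Walt are different types then Farah is a knight" is False, as required.
Farah is a knave, so "Walt is a knave, and Lena is a knight" must be False — and it is.
Lena is a knave, and the claim "Walt is a knave if and only if Walt is a knight" is indeed False.
Since Walt is a knight, "it is not the case that Ravi is a knight" needs to be true, which holds.

Ravi is a knave, Farah is a knave, Lena is a knave, and Walt is a knight.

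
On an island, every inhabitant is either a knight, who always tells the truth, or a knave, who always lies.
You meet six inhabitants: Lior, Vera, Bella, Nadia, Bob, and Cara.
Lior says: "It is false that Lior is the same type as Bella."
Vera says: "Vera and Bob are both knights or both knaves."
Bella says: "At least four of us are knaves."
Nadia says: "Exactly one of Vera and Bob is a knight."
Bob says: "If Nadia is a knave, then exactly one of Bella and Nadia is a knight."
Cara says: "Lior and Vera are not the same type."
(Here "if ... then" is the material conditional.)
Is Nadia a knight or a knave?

Nadia is a knight.

Consistent assignments: {Lior=knight, Vera=knave, Bella=knave, Nadia=knight, Bob=knight, Cara=knight}
In every consistent assignment, Nadia is a knight.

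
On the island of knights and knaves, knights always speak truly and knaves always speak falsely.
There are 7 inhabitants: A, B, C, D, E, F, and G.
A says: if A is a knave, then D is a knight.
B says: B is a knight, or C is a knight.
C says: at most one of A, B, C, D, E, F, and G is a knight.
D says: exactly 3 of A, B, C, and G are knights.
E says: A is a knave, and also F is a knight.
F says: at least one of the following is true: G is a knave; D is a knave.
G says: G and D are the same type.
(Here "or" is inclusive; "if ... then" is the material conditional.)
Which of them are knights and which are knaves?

A is a knight, B is a knight, C is a knave, D is a knight, E is a knave, F is a knave, and G is a knight.

A is a knight; "if A is a knave, then D is a knight" is True, as required.
B is a knight; "B is a knight, or C is a knight" is True, as required.
C (knave): "at most one of A, B, C, D, E, F, and G is a knight" — false. ✓
D (knight): "exactly 3 of A, B, C, and G are knights" — True. ✓
Since E is a knave, "A is a knave, and also F is a knight" needs to be false, which holds.
F (knave): "at least one of the following is true: G is a knave; D is a knave" — false. ✓
G is a knight; "G and D are the same type" is True, as required.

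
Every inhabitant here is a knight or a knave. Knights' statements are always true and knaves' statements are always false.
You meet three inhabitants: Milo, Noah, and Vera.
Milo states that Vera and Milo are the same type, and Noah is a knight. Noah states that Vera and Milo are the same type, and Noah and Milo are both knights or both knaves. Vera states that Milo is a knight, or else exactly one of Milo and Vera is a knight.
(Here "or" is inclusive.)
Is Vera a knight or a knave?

Vera is a knight.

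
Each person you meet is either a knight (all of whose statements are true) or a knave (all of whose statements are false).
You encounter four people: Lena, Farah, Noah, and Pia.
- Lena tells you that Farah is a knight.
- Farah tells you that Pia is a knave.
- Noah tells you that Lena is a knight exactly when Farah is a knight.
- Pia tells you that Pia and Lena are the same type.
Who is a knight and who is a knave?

Lena is a knight; "Farah is a knight" is true, as required.
Farah (knight): "Pia is a knave" — true. ✓
Noah is a knight, so "Lena is a knight exactly when Farah is a knight" must be true — and it is.
Pia is a knave, and the claim "Pia and Lena are the same type" is indeed false.

Lena is a knight, Farah is a knight, Noah is a knight, and Pia is a knave.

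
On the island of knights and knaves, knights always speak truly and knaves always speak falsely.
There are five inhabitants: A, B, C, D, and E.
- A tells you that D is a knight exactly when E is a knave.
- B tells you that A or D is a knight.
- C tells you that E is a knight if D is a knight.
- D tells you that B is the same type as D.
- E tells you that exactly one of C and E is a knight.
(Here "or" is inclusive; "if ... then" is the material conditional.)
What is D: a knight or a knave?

Consistent assignments: {A=knight, B=knight, C=knave, D=knight, E=knave}
In every consistent assignment, D is a knight.

D is a knight.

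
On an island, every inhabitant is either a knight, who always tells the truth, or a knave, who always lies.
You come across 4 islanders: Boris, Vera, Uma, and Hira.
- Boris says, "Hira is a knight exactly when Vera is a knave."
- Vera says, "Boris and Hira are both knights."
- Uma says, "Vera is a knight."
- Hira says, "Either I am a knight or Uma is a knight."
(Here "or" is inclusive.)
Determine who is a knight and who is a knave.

Boris is a knave; "Hira is a knight exactly when Vera is a knave" is false, as required.
Vera (knave): "Boris and Hira are both knights" — false. ✓
Uma is a knave, and the claim "Vera is a knight" is indeed false.
Hira is a knave, and the claim "either I am a knight or Uma is a knight" is indeed false.

Boris is a knave, Vera is a knave, Uma is a knave, and Hira is a knave.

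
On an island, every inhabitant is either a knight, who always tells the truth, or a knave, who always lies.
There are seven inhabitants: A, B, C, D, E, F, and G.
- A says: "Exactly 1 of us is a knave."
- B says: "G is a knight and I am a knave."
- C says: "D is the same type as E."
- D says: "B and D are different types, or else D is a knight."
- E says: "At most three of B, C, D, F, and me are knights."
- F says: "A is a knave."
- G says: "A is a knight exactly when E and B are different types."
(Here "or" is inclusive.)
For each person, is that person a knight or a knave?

As a knave, A's statement "exactly 1 of us is a knave" should be false; it is.
As a knave, B's statement "G is a knight and I am a knave" should be false; it is.
As a knave, C's statement "D is the same type as E" should be false; it is.
D (knave): "B and D are different types, or else D is a knight" — false. ✓
As a knight, E's statement "at most three of B, C, D, F, and me are knights" should be true; it is.
Since F is a knight, "A is a knave" needs to be true, which holds.
G is a knave, and the claim "A is a knight exactly when E and B are different types" is indeed false.

A is a knave, B is a knave, C is a knave, D is a knave, E is a knight, F is a knight, and G is a knave.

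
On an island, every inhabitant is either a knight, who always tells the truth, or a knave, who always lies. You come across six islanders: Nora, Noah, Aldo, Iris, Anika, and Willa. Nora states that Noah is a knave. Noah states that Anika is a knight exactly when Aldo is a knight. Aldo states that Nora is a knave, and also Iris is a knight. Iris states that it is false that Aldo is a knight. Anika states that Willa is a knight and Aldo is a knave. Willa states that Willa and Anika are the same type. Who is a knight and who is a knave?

Nora is a knight, Noah is a knave, Aldo is a knave, Iris is a knight, Anika is a knight, and Willa is a knight.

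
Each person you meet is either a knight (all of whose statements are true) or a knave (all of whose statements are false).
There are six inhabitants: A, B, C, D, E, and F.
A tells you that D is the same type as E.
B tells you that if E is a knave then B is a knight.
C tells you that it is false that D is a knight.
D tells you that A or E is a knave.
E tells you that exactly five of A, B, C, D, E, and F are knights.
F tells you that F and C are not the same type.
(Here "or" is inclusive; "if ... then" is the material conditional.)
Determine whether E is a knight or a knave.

E is a knave.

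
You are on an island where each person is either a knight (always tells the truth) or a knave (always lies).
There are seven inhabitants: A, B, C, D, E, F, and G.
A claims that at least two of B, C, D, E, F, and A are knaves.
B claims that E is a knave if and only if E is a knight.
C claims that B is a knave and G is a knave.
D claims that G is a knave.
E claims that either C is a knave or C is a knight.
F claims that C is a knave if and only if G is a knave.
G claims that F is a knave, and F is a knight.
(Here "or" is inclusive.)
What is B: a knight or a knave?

B is a knave.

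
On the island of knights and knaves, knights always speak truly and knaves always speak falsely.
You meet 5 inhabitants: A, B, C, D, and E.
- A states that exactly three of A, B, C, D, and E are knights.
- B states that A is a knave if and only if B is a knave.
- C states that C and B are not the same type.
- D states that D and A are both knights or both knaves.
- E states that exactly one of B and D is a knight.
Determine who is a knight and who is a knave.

Knights: A, D, and E. Knaves: B and C.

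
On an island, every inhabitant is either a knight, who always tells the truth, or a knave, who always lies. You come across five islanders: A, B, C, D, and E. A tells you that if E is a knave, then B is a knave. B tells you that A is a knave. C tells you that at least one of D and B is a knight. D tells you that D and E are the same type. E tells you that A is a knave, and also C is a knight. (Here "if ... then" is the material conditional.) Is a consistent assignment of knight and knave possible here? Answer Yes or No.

Checking all 32 assignments, each has at least one speaker whose statement's truth value contradicts their type.

No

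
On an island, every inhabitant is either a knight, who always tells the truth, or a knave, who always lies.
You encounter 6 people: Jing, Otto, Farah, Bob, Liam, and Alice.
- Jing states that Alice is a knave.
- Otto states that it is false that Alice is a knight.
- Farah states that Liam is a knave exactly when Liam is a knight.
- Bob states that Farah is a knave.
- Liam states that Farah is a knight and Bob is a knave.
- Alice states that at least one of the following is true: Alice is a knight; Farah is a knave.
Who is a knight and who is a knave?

Knights: Bob and Alice. Knaves: Jing, Otto, Farah, and Liam.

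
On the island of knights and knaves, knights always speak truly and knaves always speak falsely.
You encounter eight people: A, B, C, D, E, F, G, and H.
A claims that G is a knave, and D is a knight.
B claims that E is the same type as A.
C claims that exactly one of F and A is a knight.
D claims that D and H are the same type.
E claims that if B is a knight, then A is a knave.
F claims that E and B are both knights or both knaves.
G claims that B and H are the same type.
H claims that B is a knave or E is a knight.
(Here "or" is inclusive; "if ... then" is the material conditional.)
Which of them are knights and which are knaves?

Since A is a knave, "G is a knave, and D is a knight" needs to be False, which holds.
B (knave): "E is the same type as A" — False. ✓
Since C is a knave, "exactly one of F and A is a knight" needs to be False, which holds.
D is a knave, so "D and H are the same type" must be False — and it is.
E (knight): "if B is a knight, then A is a knave" — True. ✓
F is a knave, and the claim "E and B are both knights or both knaves" is indeed False.
G is a knave, and the claim "B and H are the same type" is indeed False.
H is a knight; "B is a knave or E is a knight" is True, as required.

Knights: E and H. Knaves: A, B, C, D, F, and G.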